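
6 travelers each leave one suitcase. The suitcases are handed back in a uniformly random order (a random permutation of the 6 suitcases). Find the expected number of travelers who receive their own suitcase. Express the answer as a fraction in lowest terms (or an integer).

1

Let Xᵢ = 1 if person i gets their own suitcase. For each i, P(Xᵢ=1) = 1/6.
By linearity of expectation, E[X₁+…+X_6] = 6·(1/6) = 1.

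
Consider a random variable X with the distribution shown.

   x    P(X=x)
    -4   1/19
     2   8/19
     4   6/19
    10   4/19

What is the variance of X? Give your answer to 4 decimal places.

12.6316

E[X] = (1/19)·(-4) + (8/19)·2 + (6/19)·4 + (4/19)·10 = 4
E[X²] = (1/19)·16 + (8/19)·4 + (6/19)·16 + (4/19)·100 = 544/19
Var(X) = 544/19 − (4)² = 240/19 ≈ 12.6316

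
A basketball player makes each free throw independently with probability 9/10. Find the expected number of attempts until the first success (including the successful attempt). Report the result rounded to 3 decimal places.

For a geometric distribution, E[trials] = 1/p = 1/(9/10) = 10/9.
≈ 1.111

1.111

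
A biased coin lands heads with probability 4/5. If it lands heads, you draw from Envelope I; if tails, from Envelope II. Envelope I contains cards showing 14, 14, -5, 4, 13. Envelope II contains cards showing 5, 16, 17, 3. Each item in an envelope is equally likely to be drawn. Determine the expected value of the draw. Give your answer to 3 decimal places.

8.450

E[X | Envelope I] = (14 + 14 − 5 + 4 + 13)/5 = 8
E[X | Envelope II] = (5 + 16 + 17 + 3)/4 = 41/4
E[X] = (4/5)·8 + (1/5)·41/4 = 169/20 ≈ 8.450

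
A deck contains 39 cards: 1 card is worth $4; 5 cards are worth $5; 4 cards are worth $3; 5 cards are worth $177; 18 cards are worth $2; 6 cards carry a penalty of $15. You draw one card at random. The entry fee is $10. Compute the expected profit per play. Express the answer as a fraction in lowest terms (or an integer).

E[payout] = (1/39)·4 + (5/39)·5 + (4/39)·3 + (5/39)·177 + (18/39)·2 + (6/39)·(-15) = 872/39
Expected profit = 872/39 − 10 = 482/39

482/39 dollars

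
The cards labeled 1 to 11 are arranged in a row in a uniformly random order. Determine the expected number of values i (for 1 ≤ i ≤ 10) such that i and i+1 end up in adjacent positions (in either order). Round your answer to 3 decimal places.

For each i ∈ {1,…,10}, let Xᵢ = 1 if i and i+1 are adjacent. P(Xᵢ=1) = 2·(11−1)!/11! = 2/11.
By linearity, E[ΣXᵢ] = (10)·(2/11) = 20/11.
≈ 1.818

1.818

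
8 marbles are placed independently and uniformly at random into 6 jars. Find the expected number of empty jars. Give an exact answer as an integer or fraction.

390625/279936

Let Xⱼ=1 if jar j is empty. P(Xⱼ=1) = ((6-1)/6)^8 = 390625/1679616.
By linearity, E[#empty] = 6·390625/1679616 = 390625/279936.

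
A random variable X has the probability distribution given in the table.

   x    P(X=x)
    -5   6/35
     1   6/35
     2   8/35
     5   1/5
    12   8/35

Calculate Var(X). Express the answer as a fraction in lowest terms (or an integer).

37896/1225

E[X] = (6/35)·(-5) + (6/35)·1 + (8/35)·2 + (1/5)·5 + (8/35)·12 = 123/35
E[X²] = (6/35)·25 + (6/35)·1 + (8/35)·4 + (1/5)·25 + (8/35)·144 = 303/7
Var(X) = 303/7 − (123/35)² = 37896/1225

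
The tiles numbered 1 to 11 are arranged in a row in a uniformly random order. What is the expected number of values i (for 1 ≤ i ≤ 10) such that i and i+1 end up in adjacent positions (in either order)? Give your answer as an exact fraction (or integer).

20/11

For each i ∈ {1,…,10}, let Xᵢ = 1 if i and i+1 are adjacent. P(Xᵢ=1) = 2·(11−1)!/11! = 2/11.
By linearity, E[ΣXᵢ] = (10)·(2/11) = 20/11.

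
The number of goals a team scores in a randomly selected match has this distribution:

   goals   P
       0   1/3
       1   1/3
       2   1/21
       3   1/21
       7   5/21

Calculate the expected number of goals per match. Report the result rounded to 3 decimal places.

2.238

E[X] = (1/3)·0 + (1/3)·1 + (1/21)·2 + (1/21)·3 + (5/21)·7
     = 47/21 ≈ 2.238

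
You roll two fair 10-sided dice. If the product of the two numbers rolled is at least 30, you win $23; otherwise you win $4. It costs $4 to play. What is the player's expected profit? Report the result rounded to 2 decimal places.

E[payout] = (57/100)·4 + (43/100)·23 = 1217/100
Expected profit = 1217/100 − 4 = 817/100 ≈ $8.17

$8.17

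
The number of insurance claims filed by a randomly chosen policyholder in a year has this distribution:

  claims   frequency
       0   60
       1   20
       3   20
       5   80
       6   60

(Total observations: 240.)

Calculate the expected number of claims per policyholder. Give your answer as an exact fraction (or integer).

7/2

Total = 240, so P(claims=0) = 60/240, etc.
E[X] = (1/4)·0 + (1/12)·1 + (1/12)·3 + (1/3)·5 + (1/4)·6
     = 7/2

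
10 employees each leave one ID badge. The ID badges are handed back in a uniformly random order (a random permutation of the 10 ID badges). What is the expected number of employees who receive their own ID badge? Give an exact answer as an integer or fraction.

Let Xᵢ = 1 if person i gets their own ID badge. For each i, P(Xᵢ=1) = 1/10.
By linearity of expectation, E[X₁+…+X_10] = 10·(1/10) = 1.

1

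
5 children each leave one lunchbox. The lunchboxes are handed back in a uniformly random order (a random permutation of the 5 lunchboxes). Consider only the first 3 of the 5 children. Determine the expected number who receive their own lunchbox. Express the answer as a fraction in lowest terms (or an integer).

3/5

Let Xᵢ = 1 if person i gets their own lunchbox. For each i, P(Xᵢ=1) = 1/5.
By linearity of expectation, E[X₁+…+X_3] = 3·(1/5) = 3/5.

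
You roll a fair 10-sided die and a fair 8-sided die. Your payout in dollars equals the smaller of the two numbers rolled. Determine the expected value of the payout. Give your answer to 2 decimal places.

Distribution of the smaller of the two numbers rolled: 1 w.p. 17/80, 2 w.p. 3/16, 3 w.p. 13/80, 4 w.p. 11/80, 5 w.p. 9/80, 6 w.p. 7/80, …
E[payout] = (17/80)·1 + (3/16)·2 + (13/80)·3 + (11/80)·4 + (9/80)·5 + (7/80)·6 + (1/16)·7 + (3/80)·8 = 69/20
≈ $3.45

$3.45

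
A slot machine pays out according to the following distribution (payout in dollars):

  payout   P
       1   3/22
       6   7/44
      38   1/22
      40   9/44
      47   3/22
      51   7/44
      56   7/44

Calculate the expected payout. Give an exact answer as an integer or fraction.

E[X] = (3/22)·1 + (7/44)·6 + (1/22)·38 + (9/44)·40 + (3/22)·47 + (7/44)·51 + (7/44)·56
     = 1515/44

1515/44 dollars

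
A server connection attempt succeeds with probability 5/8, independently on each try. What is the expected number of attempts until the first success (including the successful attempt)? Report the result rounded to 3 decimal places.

1.600

For a geometric distribution, E[trials] = 1/p = 1/(5/8) = 8/5.
≈ 1.600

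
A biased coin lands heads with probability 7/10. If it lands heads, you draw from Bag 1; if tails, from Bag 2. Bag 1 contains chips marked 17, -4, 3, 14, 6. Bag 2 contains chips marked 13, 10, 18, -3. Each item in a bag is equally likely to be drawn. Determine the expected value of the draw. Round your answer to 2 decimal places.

7.89

E[X | Bag 1] = (17 − 4 + 3 + 14 + 6)/5 = 36/5
E[X | Bag 2] = (13 + 10 + 18 − 3)/4 = 19/2
E[X] = (7/10)·36/5 + (3/10)·19/2 = 789/100 ≈ 7.89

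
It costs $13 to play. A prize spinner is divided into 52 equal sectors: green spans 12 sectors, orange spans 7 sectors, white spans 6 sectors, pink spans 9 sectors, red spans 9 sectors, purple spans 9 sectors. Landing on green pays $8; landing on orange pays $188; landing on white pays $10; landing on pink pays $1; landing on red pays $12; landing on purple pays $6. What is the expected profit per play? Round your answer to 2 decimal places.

$18.60

E[payout] = (12/52)·8 + (7/52)·188 + (6/52)·10 + (9/52)·1 + (9/52)·12 + (9/52)·6 = 1643/52
Expected profit = 1643/52 − 13 = 967/52 ≈ $18.60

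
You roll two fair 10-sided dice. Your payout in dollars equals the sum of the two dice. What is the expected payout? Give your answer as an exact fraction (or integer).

Distribution of the sum of the two dice: 2 w.p. 1/100, 3 w.p. 1/50, 4 w.p. 3/100, 5 w.p. 1/25, 6 w.p. 1/20, 7 w.p. 3/50, …
E[payout] = (1/100)·2 + (1/50)·3 + (3/100)·4 + (1/25)·5 + (1/20)·6 + (3/50)·7 + (7/100)·8 + (2/25)·9 + (9/100)·10 + (1/10)·11 + (9/100)·12 + (2/25)·13 + (7/100)·14 + (3/50)·15 + (1/20)·16 + (1/25)·17 + (3/100)·18 + (1/50)·19 + (1/100)·20 = 11

$11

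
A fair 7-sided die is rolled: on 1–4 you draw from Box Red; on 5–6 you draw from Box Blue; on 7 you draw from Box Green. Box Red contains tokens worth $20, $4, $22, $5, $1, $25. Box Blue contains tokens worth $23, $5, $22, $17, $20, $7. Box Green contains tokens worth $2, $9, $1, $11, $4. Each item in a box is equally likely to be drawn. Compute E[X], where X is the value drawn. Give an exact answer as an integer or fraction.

1321/105 dollars

E[X | Box Red] = (20 + 4 + 22 + 5 + 1 + 25)/6 = 77/6
E[X | Box Blue] = (23 + 5 + 22 + 17 + 20 + 7)/6 = 47/3
E[X | Box Green] = (2 + 9 + 1 + 11 + 4)/5 = 27/5
E[X] = (4/7)·77/6 + (2/7)·47/3 + (1/7)·27/5 = 1321/105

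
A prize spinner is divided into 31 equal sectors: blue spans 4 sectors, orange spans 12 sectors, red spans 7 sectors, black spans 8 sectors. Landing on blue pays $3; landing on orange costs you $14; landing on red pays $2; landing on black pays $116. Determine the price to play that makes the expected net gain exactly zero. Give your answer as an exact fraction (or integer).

E[payout] = (4/31)·3 + (12/31)·(-14) + (7/31)·2 + (8/31)·116 = 786/31
Fair fee = E[payout] = 786/31

786/31 dollars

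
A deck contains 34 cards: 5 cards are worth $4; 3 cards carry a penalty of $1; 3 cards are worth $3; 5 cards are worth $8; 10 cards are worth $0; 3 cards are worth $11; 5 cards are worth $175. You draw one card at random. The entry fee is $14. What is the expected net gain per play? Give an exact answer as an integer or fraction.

E[payout] = (5/34)·4 + (3/34)·(-1) + (3/34)·3 + (5/34)·8 + (10/34)·0 + (3/34)·11 + (5/34)·175 = 487/17
Expected profit = 487/17 − 14 = 249/17

249/17 dollars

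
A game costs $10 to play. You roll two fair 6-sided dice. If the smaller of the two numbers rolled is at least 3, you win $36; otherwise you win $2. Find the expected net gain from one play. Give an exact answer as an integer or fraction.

E[payout] = (5/9)·2 + (4/9)·36 = 154/9
Expected profit = 154/9 − 10 = 64/9

64/9 dollars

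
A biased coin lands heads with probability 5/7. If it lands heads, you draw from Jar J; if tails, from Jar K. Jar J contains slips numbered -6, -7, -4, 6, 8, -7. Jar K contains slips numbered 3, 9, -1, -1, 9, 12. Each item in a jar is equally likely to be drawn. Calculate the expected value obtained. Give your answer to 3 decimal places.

E[X | Jar J] = (-6 − 7 − 4 + 6 + 8 − 7)/6 = -5/3
E[X | Jar K] = (3 + 9 − 1 − 1 + 9 + 12)/6 = 31/6
E[X] = (5/7)·(-5/3) + (2/7)·31/6 = 2/7 ≈ 0.286

0.286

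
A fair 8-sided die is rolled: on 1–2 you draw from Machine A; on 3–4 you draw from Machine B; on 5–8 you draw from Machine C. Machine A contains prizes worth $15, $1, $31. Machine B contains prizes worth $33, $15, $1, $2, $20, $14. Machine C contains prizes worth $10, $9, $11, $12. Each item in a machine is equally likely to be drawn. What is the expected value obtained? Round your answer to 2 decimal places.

$12.71

E[X | Machine A] = (15 + 1 + 31)/3 = 47/3
E[X | Machine B] = (33 + 15 + 1 + 2 + 20 + 14)/6 = 85/6
E[X | Machine C] = (10 + 9 + 11 + 12)/4 = 21/2
E[X] = (1/4)·47/3 + (1/4)·85/6 + (1/2)·21/2 = 305/24 ≈ 12.71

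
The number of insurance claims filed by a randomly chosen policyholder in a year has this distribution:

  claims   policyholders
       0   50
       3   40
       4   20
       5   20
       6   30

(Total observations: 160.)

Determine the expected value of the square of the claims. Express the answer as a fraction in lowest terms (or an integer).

113/8

Total = 160, so P(claims=0) = 50/160, etc.
E[X²] = (5/16)·0 + (1/4)·9 + (1/8)·16 + (1/8)·25 + (3/16)·36
     = 113/8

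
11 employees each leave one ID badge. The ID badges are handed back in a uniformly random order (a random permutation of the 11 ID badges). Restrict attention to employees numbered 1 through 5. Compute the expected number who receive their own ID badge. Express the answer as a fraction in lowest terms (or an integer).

5/11

Let Xᵢ = 1 if person i gets their own ID badge. For each i, P(Xᵢ=1) = 1/11.
By linearity of expectation, E[X₁+…+X_5] = 5·(1/11) = 5/11.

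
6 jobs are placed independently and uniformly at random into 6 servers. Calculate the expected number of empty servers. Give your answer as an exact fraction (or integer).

15625/7776

Let Xⱼ=1 if server j is empty. P(Xⱼ=1) = ((6-1)/6)^6 = 15625/46656.
By linearity, E[#empty] = 6·15625/46656 = 15625/7776.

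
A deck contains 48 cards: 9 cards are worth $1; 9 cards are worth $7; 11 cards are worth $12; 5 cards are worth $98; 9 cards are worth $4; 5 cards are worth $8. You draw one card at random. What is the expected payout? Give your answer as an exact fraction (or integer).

E[payout] = (9/48)·1 + (9/48)·7 + (11/48)·12 + (5/48)·98 + (9/48)·4 + (5/48)·8 = 385/24

385/24 dollars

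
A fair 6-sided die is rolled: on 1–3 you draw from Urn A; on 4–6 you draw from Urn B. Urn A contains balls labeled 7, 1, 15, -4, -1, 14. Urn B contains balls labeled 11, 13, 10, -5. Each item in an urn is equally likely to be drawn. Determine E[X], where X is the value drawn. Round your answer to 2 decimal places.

E[X | Urn A] = (7 + 1 + 15 − 4 − 1 + 14)/6 = 16/3
E[X | Urn B] = (11 + 13 + 10 − 5)/4 = 29/4
E[X] = (1/2)·16/3 + (1/2)·29/4 = 151/24 ≈ 6.29

6.29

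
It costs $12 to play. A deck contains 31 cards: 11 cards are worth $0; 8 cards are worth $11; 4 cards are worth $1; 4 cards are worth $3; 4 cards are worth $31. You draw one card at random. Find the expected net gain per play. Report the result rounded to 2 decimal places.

-$4.65

E[payout] = (11/31)·0 + (8/31)·11 + (4/31)·1 + (4/31)·3 + (4/31)·31 = 228/31
Expected profit = 228/31 − 12 = -144/31 ≈ -$4.65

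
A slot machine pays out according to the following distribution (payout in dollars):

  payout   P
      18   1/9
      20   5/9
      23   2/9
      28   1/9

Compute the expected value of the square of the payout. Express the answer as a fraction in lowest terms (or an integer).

E[X²] = (1/9)·324 + (5/9)·400 + (2/9)·529 + (1/9)·784
     = 4166/9

4166/9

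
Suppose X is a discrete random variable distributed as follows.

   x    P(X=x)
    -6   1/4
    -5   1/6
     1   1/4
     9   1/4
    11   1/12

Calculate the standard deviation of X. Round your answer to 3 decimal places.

E[X] = 13/12, E[X²] = 175/4
Var(X) = E[X²] − (E[X])² = 175/4 − 169/144 = 6131/144
SD(X) = √(6131/144) ≈ 6.525

6.525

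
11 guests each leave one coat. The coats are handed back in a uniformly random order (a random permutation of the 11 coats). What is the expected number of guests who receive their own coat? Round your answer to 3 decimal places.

Let Xᵢ = 1 if person i gets their own coat. For each i, P(Xᵢ=1) = 1/11.
By linearity of expectation, E[X₁+…+X_11] = 11·(1/11) = 1.
≈ 1.000

1.000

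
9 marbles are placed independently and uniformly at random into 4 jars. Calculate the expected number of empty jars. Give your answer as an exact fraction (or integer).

Let Xⱼ=1 if jar j is empty. P(Xⱼ=1) = ((4-1)/4)^9 = 19683/262144.
By linearity, E[#empty] = 4·19683/262144 = 19683/65536.

19683/65536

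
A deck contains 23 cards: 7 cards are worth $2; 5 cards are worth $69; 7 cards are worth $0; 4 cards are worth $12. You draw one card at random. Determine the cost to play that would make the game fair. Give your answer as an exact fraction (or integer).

407/23 dollars

E[payout] = (7/23)·2 + (5/23)·69 + (7/23)·0 + (4/23)·12 = 407/23
Fair fee = E[payout] = 407/23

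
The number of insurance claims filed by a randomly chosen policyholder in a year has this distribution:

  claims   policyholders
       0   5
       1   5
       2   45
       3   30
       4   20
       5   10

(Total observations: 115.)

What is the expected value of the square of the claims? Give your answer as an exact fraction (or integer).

Total = 115, so P(claims=0) = 5/115, etc.
E[X²] = (1/23)·0 + (1/23)·1 + (9/23)·4 + (6/23)·9 + (4/23)·16 + (2/23)·25
     = 205/23

205/23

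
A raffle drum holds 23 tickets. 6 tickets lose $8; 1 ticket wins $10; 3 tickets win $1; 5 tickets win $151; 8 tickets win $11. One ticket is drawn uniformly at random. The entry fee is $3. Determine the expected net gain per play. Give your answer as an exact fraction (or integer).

739/23 dollars

E[payout] = (6/23)·(-8) + (1/23)·10 + (3/23)·1 + (5/23)·151 + (8/23)·11 = 808/23
Expected profit = 808/23 − 3 = 739/23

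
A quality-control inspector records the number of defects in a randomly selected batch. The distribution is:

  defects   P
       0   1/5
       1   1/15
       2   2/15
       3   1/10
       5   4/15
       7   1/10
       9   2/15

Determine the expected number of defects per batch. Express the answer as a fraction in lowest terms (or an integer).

58/15

E[X] = (1/5)·0 + (1/15)·1 + (2/15)·2 + (1/10)·3 + (4/15)·5 + (1/10)·7 + (2/15)·9
     = 58/15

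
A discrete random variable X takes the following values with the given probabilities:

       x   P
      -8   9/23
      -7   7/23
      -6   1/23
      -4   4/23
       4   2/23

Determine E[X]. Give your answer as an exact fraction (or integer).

E[X] = (9/23)·(-8) + (7/23)·(-7) + (1/23)·(-6) + (4/23)·(-4) + (2/23)·4
     = -135/23

-135/23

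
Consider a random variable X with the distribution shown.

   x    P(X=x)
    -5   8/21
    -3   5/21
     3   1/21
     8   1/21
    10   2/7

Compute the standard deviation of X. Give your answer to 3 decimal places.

6.568

E[X] = 16/21, E[X²] = 306/7
Var(X) = E[X²] − (E[X])² = 306/7 − 256/441 = 19022/441
SD(X) = √(19022/441) ≈ 6.568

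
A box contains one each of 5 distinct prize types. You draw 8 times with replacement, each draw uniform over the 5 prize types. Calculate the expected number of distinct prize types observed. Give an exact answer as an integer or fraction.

Let Xⱼ=1 if type j appears at least once. P(Xⱼ=1) = 1 − ((5−1)/5)^8 = 325089/390625.
E[#distinct] = 5·325089/390625 = 325089/78125.

325089/78125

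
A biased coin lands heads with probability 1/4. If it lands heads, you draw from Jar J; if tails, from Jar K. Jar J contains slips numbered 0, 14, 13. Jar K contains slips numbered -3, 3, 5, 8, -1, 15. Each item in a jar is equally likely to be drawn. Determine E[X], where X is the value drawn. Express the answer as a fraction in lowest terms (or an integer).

E[X | Jar J] = (0 + 14 + 13)/3 = 9
E[X | Jar K] = (-3 + 3 + 5 + 8 − 1 + 15)/6 = 9/2
E[X] = (1/4)·9 + (3/4)·9/2 = 45/8

45/8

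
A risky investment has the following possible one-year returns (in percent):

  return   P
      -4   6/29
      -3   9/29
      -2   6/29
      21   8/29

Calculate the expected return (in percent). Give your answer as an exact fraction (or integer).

E[X] = (6/29)·(-4) + (9/29)·(-3) + (6/29)·(-2) + (8/29)·21
     = 105/29

105/29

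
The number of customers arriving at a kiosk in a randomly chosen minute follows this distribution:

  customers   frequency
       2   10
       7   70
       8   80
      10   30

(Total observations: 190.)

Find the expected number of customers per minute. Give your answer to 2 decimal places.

7.63

Total = 190, so P(customers=2) = 10/190, etc.
E[X] = (1/19)·2 + (7/19)·7 + (8/19)·8 + (3/19)·10
     = 145/19 ≈ 7.63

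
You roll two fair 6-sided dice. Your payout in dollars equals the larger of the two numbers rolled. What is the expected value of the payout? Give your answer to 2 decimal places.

$4.47

Distribution of the larger of the two numbers rolled: 1 w.p. 1/36, 2 w.p. 1/12, 3 w.p. 5/36, 4 w.p. 7/36, 5 w.p. 1/4, 6 w.p. 11/36
E[payout] = (1/36)·1 + (1/12)·2 + (5/36)·3 + (7/36)·4 + (1/4)·5 + (11/36)·6 = 161/36
≈ $4.47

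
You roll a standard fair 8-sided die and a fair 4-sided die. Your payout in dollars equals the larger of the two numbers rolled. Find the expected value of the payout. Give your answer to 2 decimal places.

$4.81

Distribution of the larger of the two numbers rolled: 1 w.p. 1/32, 2 w.p. 3/32, 3 w.p. 5/32, 4 w.p. 7/32, 5 w.p. 1/8, 6 w.p. 1/8, …
E[payout] = (1/32)·1 + (3/32)·2 + (5/32)·3 + (7/32)·4 + (1/8)·5 + (1/8)·6 + (1/8)·7 + (1/8)·8 = 77/16
≈ $4.81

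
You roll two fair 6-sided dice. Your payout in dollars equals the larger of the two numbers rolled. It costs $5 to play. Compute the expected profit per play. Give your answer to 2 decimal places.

-$0.53

Distribution of the larger of the two numbers rolled: 1 w.p. 1/36, 2 w.p. 1/12, 3 w.p. 5/36, 4 w.p. 7/36, 5 w.p. 1/4, 6 w.p. 11/36
E[payout] = (1/36)·1 + (1/12)·2 + (5/36)·3 + (7/36)·4 + (1/4)·5 + (11/36)·6 = 161/36
Expected profit = 161/36 − 5 = -19/36 ≈ -$0.53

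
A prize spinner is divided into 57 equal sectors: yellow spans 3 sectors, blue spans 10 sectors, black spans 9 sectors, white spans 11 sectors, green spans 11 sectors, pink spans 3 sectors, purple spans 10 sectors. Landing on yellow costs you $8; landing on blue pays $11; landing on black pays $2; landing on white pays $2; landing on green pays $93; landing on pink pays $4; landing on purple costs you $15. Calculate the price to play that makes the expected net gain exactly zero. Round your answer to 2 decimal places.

E[payout] = (3/57)·(-8) + (10/57)·11 + (9/57)·2 + (11/57)·2 + (11/57)·93 + (3/57)·4 + (10/57)·(-15) = 337/19
Fair fee = E[payout] = 337/19 ≈ $17.74

$17.74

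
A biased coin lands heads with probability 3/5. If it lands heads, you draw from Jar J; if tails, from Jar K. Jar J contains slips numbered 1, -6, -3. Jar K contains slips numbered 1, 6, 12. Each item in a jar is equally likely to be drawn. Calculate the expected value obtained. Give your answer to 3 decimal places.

0.933

E[X | Jar J] = (1 − 6 − 3)/3 = -8/3
E[X | Jar K] = (1 + 6 + 12)/3 = 19/3
E[X] = (3/5)·(-8/3) + (2/5)·19/3 = 14/15 ≈ 0.933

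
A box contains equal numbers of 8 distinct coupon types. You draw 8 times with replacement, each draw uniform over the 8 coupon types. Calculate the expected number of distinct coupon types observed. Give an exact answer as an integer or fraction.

Let Xⱼ=1 if type j appears at least once. P(Xⱼ=1) = 1 − ((8−1)/8)^8 = 11012415/16777216.
E[#distinct] = 8·11012415/16777216 = 11012415/2097152.

11012415/2097152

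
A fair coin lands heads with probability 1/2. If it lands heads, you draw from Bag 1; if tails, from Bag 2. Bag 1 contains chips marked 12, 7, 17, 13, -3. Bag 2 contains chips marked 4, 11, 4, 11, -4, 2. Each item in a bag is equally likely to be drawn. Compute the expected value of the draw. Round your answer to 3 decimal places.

E[X | Bag 1] = (12 + 7 + 17 + 13 − 3)/5 = 46/5
E[X | Bag 2] = (4 + 11 + 4 + 11 − 4 + 2)/6 = 14/3
E[X] = (1/2)·46/5 + (1/2)·14/3 = 104/15 ≈ 6.933

6.933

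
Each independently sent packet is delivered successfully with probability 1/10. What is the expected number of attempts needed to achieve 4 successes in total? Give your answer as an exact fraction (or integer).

By linearity (sum of 4 independent geometric waits), E[trials] = 4/p = 4/(1/10) = 40.

40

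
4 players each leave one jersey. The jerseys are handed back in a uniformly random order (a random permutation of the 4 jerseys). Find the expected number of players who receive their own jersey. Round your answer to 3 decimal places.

Let Xᵢ = 1 if person i gets their own jersey. For each i, P(Xᵢ=1) = 1/4.
By linearity of expectation, E[X₁+…+X_4] = 4·(1/4) = 1.
≈ 1.000

1.000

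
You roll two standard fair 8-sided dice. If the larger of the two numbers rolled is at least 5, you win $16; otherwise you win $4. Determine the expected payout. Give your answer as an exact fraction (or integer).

E[payout] = (1/4)·4 + (3/4)·16 = 13

$13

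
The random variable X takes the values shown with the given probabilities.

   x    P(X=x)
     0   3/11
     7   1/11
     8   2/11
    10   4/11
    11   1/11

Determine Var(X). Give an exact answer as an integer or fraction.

2202/121

E[X] = (3/11)·0 + (1/11)·7 + (2/11)·8 + (4/11)·10 + (1/11)·11 = 74/11
E[X²] = (3/11)·0 + (1/11)·49 + (2/11)·64 + (4/11)·100 + (1/11)·121 = 698/11
Var(X) = 698/11 − (74/11)² = 2202/121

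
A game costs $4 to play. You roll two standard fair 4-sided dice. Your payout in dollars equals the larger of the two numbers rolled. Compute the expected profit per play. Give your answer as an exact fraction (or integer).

-7/8 dollars

Distribution of the larger of the two numbers rolled: 1 w.p. 1/16, 2 w.p. 3/16, 3 w.p. 5/16, 4 w.p. 7/16
E[payout] = (1/16)·1 + (3/16)·2 + (5/16)·3 + (7/16)·4 = 25/8
Expected profit = 25/8 − 4 = -7/8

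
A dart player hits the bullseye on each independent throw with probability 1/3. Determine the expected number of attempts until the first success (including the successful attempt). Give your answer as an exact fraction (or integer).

3

For a geometric distribution, E[trials] = 1/p = 1/(1/3) = 3.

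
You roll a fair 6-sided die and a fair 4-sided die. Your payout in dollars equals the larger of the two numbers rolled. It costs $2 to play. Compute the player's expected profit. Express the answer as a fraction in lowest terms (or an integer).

23/12 dollars

Distribution of the larger of the two numbers rolled: 1 w.p. 1/24, 2 w.p. 1/8, 3 w.p. 5/24, 4 w.p. 7/24, 5 w.p. 1/6, 6 w.p. 1/6
E[payout] = (1/24)·1 + (1/8)·2 + (5/24)·3 + (7/24)·4 + (1/6)·5 + (1/6)·6 = 47/12
Expected profit = 47/12 − 2 = 23/12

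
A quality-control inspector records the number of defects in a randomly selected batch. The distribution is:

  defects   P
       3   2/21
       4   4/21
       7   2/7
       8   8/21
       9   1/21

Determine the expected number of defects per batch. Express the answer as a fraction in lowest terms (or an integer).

E[X] = (2/21)·3 + (4/21)·4 + (2/7)·7 + (8/21)·8 + (1/21)·9
     = 137/21

137/21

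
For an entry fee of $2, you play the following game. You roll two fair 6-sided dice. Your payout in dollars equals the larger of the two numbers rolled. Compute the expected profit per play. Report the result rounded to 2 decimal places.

Distribution of the larger of the two numbers rolled: 1 w.p. 1/36, 2 w.p. 1/12, 3 w.p. 5/36, 4 w.p. 7/36, 5 w.p. 1/4, 6 w.p. 11/36
E[payout] = (1/36)·1 + (1/12)·2 + (5/36)·3 + (7/36)·4 + (1/4)·5 + (11/36)·6 = 161/36
Expected profit = 161/36 − 2 = 89/36 ≈ $2.47

$2.47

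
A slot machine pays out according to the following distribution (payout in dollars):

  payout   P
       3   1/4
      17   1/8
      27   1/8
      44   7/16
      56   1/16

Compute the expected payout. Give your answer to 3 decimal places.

$29.000

E[X] = (1/4)·3 + (1/8)·17 + (1/8)·27 + (7/16)·44 + (1/16)·56
     = 29 ≈ 29.000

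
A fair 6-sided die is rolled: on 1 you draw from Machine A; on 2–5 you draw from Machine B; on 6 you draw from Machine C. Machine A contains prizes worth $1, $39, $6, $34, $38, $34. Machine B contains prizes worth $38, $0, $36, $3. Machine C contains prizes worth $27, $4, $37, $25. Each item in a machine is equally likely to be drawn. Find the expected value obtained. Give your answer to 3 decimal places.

E[X | Machine A] = (1 + 39 + 6 + 34 + 38 + 34)/6 = 76/3
E[X | Machine B] = (38 + 0 + 36 + 3)/4 = 77/4
E[X | Machine C] = (27 + 4 + 37 + 25)/4 = 93/4
E[X] = (1/6)·76/3 + (2/3)·77/4 + (1/6)·93/4 = 1507/72 ≈ 20.931

$20.931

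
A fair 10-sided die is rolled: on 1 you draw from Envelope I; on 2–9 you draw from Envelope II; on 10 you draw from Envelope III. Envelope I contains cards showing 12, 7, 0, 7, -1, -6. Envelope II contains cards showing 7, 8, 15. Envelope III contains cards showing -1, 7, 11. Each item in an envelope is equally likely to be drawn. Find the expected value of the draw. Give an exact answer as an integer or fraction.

E[X | Envelope I] = (12 + 7 + 0 + 7 − 1 − 6)/6 = 19/6
E[X | Envelope II] = (7 + 8 + 15)/3 = 10
E[X | Envelope III] = (-1 + 7 + 11)/3 = 17/3
E[X] = (1/10)·19/6 + (4/5)·10 + (1/10)·17/3 = 533/60

533/60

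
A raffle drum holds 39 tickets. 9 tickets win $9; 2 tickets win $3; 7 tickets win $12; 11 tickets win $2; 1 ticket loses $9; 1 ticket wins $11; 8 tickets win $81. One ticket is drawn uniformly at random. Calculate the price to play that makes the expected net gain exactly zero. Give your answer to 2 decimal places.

E[payout] = (9/39)·9 + (2/39)·3 + (7/39)·12 + (11/39)·2 + (1/39)·(-9) + (1/39)·11 + (8/39)·81 = 281/13
Fair fee = E[payout] = 281/13 ≈ $21.62

$21.62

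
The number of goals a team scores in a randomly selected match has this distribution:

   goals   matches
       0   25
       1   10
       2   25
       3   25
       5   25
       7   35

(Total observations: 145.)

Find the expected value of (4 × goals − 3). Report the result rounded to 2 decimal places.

Total = 145, so P(goals=0) = 25/145, etc.
E[4x-3] = (5/29)·(-3) + (2/29)·1 + (5/29)·5 + (5/29)·9 + (5/29)·17 + (7/29)·25
     = 317/29 ≈ 10.93

10.93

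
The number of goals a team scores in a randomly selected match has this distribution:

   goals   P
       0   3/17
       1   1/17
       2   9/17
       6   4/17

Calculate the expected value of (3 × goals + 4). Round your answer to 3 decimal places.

E[3x+4] = (3/17)·4 + (1/17)·7 + (9/17)·10 + (4/17)·22
     = 197/17 ≈ 11.588

11.588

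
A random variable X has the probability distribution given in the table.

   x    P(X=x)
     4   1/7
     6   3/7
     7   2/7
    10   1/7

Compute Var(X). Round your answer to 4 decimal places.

E[X] = (1/7)·4 + (3/7)·6 + (2/7)·7 + (1/7)·10 = 46/7
E[X²] = (1/7)·16 + (3/7)·36 + (2/7)·49 + (1/7)·100 = 46
Var(X) = 46 − (46/7)² = 138/49 ≈ 2.8163

2.8163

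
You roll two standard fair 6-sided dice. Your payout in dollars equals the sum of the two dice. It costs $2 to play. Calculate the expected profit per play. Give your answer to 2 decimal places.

Distribution of the sum of the two dice: 2 w.p. 1/36, 3 w.p. 1/18, 4 w.p. 1/12, 5 w.p. 1/9, 6 w.p. 5/36, 7 w.p. 1/6, …
E[payout] = (1/36)·2 + (1/18)·3 + (1/12)·4 + (1/9)·5 + (5/36)·6 + (1/6)·7 + (5/36)·8 + (1/9)·9 + (1/12)·10 + (1/18)·11 + (1/36)·12 = 7
Expected profit = 7 − 2 = 5 ≈ $5.00

$5.00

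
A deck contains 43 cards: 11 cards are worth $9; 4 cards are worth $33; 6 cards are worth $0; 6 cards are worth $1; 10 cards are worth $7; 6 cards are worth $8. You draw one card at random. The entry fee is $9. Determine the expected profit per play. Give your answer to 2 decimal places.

-$0.74

E[payout] = (11/43)·9 + (4/43)·33 + (6/43)·0 + (6/43)·1 + (10/43)·7 + (6/43)·8 = 355/43
Expected profit = 355/43 − 9 = -32/43 ≈ -$0.74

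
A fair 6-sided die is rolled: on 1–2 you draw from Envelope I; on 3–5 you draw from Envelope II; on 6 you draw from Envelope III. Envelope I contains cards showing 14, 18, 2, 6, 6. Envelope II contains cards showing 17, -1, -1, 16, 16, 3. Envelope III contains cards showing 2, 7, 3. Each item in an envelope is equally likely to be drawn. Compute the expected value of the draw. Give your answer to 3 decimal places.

7.900

E[X | Envelope I] = (14 + 18 + 2 + 6 + 6)/5 = 46/5
E[X | Envelope II] = (17 − 1 − 1 + 16 + 16 + 3)/6 = 25/3
E[X | Envelope III] = (2 + 7 + 3)/3 = 4
E[X] = (1/3)·46/5 + (1/2)·25/3 + (1/6)·4 = 79/10 ≈ 7.900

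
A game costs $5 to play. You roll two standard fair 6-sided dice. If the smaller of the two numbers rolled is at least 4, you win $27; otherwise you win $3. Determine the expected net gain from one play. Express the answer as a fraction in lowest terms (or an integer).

$4

E[payout] = (3/4)·3 + (1/4)·27 = 9
Expected profit = 9 − 5 = 4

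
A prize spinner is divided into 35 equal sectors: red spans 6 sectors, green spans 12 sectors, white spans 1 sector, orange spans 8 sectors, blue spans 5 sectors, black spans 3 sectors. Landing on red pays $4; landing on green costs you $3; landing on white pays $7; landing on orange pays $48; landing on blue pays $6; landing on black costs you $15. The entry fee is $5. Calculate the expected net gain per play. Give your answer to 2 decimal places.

E[payout] = (6/35)·4 + (12/35)·(-3) + (1/35)·7 + (8/35)·48 + (5/35)·6 + (3/35)·(-15) = 52/5
Expected profit = 52/5 − 5 = 27/5 ≈ $5.40

$5.40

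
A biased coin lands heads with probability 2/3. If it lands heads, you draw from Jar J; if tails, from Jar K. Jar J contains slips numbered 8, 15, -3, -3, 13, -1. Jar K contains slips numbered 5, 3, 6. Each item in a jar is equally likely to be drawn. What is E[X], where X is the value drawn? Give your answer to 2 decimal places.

E[X | Jar J] = (8 + 15 − 3 − 3 + 13 − 1)/6 = 29/6
E[X | Jar K] = (5 + 3 + 6)/3 = 14/3
E[X] = (2/3)·29/6 + (1/3)·14/3 = 43/9 ≈ 4.78

4.78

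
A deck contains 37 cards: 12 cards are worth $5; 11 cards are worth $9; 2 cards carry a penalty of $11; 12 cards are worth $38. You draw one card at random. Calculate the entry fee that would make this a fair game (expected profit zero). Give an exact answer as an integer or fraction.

E[payout] = (12/37)·5 + (11/37)·9 + (2/37)·(-11) + (12/37)·38 = 593/37
Fair fee = E[payout] = 593/37

593/37 dollars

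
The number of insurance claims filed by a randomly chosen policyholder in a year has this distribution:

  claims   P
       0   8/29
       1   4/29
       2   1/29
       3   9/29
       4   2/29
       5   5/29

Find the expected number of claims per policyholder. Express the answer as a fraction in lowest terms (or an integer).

66/29

E[X] = (8/29)·0 + (4/29)·1 + (1/29)·2 + (9/29)·3 + (2/29)·4 + (5/29)·5
     = 66/29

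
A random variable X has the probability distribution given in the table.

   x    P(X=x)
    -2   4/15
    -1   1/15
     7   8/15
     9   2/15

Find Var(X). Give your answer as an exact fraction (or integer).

868/45

E[X] = (4/15)·(-2) + (1/15)·(-1) + (8/15)·7 + (2/15)·9 = 13/3
E[X²] = (4/15)·4 + (1/15)·1 + (8/15)·49 + (2/15)·81 = 571/15
Var(X) = 571/15 − (13/3)² = 868/45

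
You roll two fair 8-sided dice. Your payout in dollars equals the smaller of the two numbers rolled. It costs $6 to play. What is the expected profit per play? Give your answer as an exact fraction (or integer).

Distribution of the smaller of the two numbers rolled: 1 w.p. 15/64, 2 w.p. 13/64, 3 w.p. 11/64, 4 w.p. 9/64, 5 w.p. 7/64, 6 w.p. 5/64, …
E[payout] = (15/64)·1 + (13/64)·2 + (11/64)·3 + (9/64)·4 + (7/64)·5 + (5/64)·6 + (3/64)·7 + (1/64)·8 = 51/16
Expected profit = 51/16 − 6 = -45/16

-45/16 dollars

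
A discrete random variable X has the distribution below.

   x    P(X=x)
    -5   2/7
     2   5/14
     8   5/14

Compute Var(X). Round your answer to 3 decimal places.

E[X] = (2/7)·(-5) + (5/14)·2 + (5/14)·8 = 15/7
E[X²] = (2/7)·25 + (5/14)·4 + (5/14)·64 = 220/7
Var(X) = 220/7 − (15/7)² = 1315/49 ≈ 26.837

26.837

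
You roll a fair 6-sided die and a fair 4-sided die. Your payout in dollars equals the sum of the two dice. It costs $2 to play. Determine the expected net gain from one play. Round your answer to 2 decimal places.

Distribution of the sum of the two dice: 2 w.p. 1/24, 3 w.p. 1/12, 4 w.p. 1/8, 5 w.p. 1/6, 6 w.p. 1/6, 7 w.p. 1/6, …
E[payout] = (1/24)·2 + (1/12)·3 + (1/8)·4 + (1/6)·5 + (1/6)·6 + (1/6)·7 + (1/8)·8 + (1/12)·9 + (1/24)·10 = 6
Expected profit = 6 − 2 = 4 ≈ $4.00

$4.00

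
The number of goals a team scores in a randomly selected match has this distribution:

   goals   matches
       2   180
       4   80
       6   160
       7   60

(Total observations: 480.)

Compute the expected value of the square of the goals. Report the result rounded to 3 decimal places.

22.292

Total = 480, so P(goals=2) = 180/480, etc.
E[X²] = (3/8)·4 + (1/6)·16 + (1/3)·36 + (1/8)·49
     = 535/24 ≈ 22.292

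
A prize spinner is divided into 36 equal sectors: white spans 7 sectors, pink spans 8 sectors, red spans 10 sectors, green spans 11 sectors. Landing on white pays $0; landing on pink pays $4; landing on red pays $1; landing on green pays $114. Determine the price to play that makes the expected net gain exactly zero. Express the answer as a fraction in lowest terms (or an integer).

$36

E[payout] = (7/36)·0 + (8/36)·4 + (10/36)·1 + (11/36)·114 = 36
Fair fee = E[payout] = 36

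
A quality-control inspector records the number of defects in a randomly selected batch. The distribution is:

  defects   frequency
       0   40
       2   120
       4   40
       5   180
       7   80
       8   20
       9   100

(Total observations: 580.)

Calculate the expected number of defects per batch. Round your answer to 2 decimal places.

Total = 580, so P(defects=0) = 40/580, etc.
E[X] = (2/29)·0 + (6/29)·2 + (2/29)·4 + (9/29)·5 + (4/29)·7 + (1/29)·8 + (5/29)·9
     = 146/29 ≈ 5.03

5.03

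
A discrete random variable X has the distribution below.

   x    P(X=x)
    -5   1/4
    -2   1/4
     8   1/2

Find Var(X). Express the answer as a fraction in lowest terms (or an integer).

547/16

E[X] = (1/4)·(-5) + (1/4)·(-2) + (1/2)·8 = 9/4
E[X²] = (1/4)·25 + (1/4)·4 + (1/2)·64 = 157/4
Var(X) = 157/4 − (9/4)² = 547/16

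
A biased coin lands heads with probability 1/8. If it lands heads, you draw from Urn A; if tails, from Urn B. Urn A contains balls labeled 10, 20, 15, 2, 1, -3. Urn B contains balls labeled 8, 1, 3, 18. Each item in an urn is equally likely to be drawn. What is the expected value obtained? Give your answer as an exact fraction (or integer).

E[X | Urn A] = (10 + 20 + 15 + 2 + 1 − 3)/6 = 15/2
E[X | Urn B] = (8 + 1 + 3 + 18)/4 = 15/2
E[X] = (1/8)·15/2 + (7/8)·15/2 = 15/2

15/2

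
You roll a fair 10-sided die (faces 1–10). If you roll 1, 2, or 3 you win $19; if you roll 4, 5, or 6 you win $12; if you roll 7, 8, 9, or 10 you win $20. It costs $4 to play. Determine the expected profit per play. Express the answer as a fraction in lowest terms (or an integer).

E[payout] = (3/10)·12 + (3/10)·19 + (2/5)·20 = 173/10
Expected profit = 173/10 − 4 = 133/10

133/10 dollars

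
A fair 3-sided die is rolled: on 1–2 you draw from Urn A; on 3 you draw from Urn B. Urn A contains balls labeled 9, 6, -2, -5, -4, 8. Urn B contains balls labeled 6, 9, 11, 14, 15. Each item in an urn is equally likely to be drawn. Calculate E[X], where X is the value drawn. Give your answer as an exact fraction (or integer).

E[X | Urn A] = (9 + 6 − 2 − 5 − 4 + 8)/6 = 2
E[X | Urn B] = (6 + 9 + 11 + 14 + 15)/5 = 11
E[X] = (2/3)·2 + (1/3)·11 = 5

5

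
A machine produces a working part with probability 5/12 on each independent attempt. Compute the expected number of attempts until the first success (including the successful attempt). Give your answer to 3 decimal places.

For a geometric distribution, E[trials] = 1/p = 1/(5/12) = 12/5.
≈ 2.400

2.400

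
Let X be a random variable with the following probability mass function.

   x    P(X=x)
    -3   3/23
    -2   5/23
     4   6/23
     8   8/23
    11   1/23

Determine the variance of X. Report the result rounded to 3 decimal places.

E[X] = (3/23)·(-3) + (5/23)·(-2) + (6/23)·4 + (8/23)·8 + (1/23)·11 = 80/23
E[X²] = (3/23)·9 + (5/23)·4 + (6/23)·16 + (8/23)·64 + (1/23)·121 = 776/23
Var(X) = 776/23 − (80/23)² = 11448/529 ≈ 21.641

21.641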